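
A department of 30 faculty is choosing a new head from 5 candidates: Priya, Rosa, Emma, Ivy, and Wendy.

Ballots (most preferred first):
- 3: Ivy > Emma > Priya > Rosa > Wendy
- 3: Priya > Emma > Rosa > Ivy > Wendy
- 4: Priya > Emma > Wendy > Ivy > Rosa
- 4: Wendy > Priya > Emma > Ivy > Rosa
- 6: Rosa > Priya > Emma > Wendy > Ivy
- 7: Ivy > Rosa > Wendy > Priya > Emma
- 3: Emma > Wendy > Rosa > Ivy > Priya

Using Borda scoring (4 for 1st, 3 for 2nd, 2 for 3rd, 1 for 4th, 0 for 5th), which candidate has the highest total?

Priya: 3×2 + 3×4 + 4×4 + 4×3 + 6×3 + 7×1 + 3×0 = 71
Rosa: 3×1 + 3×2 + 4×0 + 4×0 + 6×4 + 7×3 + 3×2 = 60
Emma: 3×3 + 3×3 + 4×3 + 4×2 + 6×2 + 7×0 + 3×4 = 62
Ivy: 3×4 + 3×1 + 4×1 + 4×1 + 6×0 + 7×4 + 3×1 = 54
Wendy: 3×0 + 3×0 + 4×2 + 4×4 + 6×1 + 7×2 + 3×3 = 53

Priya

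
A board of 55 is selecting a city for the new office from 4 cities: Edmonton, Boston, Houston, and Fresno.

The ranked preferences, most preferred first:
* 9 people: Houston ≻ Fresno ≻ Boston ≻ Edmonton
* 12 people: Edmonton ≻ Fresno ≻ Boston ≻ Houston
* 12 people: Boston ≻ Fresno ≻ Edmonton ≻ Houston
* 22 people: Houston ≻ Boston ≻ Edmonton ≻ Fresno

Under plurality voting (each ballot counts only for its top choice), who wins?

First-place votes: Edmonton 12, Boston 12, Houston 31, Fresno 0.

Houston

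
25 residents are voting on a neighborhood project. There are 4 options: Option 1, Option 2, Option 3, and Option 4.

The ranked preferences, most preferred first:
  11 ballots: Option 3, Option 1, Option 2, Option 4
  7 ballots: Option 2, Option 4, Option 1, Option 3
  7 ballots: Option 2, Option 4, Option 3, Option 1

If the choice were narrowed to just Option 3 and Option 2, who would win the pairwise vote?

Option 2

Option 3 is ranked above Option 2 on 11 ballots; Option 2 above Option 3 on 14.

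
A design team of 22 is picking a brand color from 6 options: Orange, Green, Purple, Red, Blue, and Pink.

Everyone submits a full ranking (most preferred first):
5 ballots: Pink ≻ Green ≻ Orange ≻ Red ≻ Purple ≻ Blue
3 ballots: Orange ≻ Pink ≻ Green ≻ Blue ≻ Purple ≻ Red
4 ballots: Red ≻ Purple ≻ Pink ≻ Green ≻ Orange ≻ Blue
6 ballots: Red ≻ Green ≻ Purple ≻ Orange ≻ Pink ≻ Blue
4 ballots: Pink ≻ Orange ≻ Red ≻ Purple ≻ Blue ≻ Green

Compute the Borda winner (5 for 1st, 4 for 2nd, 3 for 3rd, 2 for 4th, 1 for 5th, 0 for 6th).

Orange: 5×3 + 3×5 + 4×1 + 6×2 + 4×4 = 62
Green: 5×4 + 3×3 + 4×2 + 6×4 + 4×0 = 61
Purple: 5×1 + 3×1 + 4×4 + 6×3 + 4×2 = 50
Red: 5×2 + 3×0 + 4×5 + 6×5 + 4×3 = 72
Blue: 5×0 + 3×2 + 4×0 + 6×0 + 4×1 = 10
Pink: 5×5 + 3×4 + 4×3 + 6×1 + 4×5 = 75

Pink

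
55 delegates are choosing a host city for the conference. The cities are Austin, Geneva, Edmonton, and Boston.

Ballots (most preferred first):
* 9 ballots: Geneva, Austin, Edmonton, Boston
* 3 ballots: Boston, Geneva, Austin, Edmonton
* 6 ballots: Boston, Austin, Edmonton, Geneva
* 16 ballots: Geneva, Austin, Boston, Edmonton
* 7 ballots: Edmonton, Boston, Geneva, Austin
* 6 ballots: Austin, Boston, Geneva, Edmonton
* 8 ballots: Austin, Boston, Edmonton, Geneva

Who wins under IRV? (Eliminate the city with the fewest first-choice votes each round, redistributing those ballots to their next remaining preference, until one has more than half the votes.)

Boston

Round 1: Austin 14, Geneva 25, Edmonton 7, Boston 9. Edmonton eliminated.
Round 2: Austin 14, Geneva 25, Boston 16. Austin eliminated.
Round 3: Geneva 25, Boston 30. Boston has a majority (≥28).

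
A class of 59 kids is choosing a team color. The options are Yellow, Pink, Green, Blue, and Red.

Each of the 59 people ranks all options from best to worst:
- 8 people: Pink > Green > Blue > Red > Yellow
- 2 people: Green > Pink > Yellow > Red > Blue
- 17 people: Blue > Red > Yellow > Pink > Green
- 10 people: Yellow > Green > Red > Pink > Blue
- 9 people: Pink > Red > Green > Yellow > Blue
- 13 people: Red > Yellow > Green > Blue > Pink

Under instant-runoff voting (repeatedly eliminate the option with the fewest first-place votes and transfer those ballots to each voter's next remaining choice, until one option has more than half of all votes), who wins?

Round 1: Yellow 10, Pink 17, Green 2, Blue 17, Red 13. Green eliminated.
Round 2: Yellow 10, Pink 19, Blue 17, Red 13. Yellow eliminated.
Round 3: Pink 19, Blue 17, Red 23. Blue eliminated.
Round 4: Pink 19, Red 40. Red has a majority (≥30).

Red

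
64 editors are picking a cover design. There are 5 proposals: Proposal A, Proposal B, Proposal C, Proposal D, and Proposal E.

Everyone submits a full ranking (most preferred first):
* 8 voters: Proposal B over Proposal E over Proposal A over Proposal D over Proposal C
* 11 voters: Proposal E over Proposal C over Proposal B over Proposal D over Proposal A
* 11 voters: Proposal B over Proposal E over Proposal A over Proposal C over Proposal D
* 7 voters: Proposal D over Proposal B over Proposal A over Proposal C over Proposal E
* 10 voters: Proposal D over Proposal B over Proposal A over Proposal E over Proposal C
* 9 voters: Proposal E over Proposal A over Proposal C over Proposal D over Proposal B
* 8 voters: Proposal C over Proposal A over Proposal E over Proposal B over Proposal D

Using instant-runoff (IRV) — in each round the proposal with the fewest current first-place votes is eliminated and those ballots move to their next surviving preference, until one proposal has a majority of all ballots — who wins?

Proposal B

Round 1: Proposal A 0, Proposal B 19, Proposal C 8, Proposal D 17, Proposal E 20. Proposal A eliminated.
Round 2: Proposal B 19, Proposal C 8, Proposal D 17, Proposal E 20. Proposal C eliminated.
Round 3: Proposal B 19, Proposal D 17, Proposal E 28. Proposal D eliminated.
Round 4: Proposal B 36, Proposal E 28. Proposal B has a majority (≥33).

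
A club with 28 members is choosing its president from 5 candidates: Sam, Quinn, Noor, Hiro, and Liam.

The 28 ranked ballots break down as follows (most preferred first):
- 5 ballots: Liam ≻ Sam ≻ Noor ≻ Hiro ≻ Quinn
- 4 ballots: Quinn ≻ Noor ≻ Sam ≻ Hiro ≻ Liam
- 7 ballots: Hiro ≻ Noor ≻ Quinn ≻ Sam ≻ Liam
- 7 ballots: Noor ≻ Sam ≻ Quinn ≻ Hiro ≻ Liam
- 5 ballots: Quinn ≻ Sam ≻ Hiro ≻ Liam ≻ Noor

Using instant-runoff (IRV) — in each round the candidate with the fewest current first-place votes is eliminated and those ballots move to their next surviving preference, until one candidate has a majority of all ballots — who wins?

Noor

Round 1: Sam 0, Quinn 9, Noor 7, Hiro 7, Liam 5. Sam eliminated.
Round 2: Quinn 9, Noor 7, Hiro 7, Liam 5. Liam eliminated.
Round 3: Quinn 9, Noor 12, Hiro 7. Hiro eliminated.
Round 4: Quinn 9, Noor 19. Noor has a majority (≥15).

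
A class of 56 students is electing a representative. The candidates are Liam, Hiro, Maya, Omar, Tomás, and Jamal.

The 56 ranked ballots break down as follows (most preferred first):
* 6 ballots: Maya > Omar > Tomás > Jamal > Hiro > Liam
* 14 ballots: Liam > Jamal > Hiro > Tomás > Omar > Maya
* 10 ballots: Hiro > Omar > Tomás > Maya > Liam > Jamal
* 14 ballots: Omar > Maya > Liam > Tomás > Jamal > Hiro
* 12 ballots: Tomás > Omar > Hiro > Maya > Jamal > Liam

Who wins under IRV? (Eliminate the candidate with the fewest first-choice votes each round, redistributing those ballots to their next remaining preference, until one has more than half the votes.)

Round 1: Liam 14, Hiro 10, Maya 6, Omar 14, Tomás 12, Jamal 0. Jamal eliminated.
Round 2: Liam 14, Hiro 10, Maya 6, Omar 14, Tomás 12. Maya eliminated.
Round 3: Liam 14, Hiro 10, Omar 20, Tomás 12. Hiro eliminated.
Round 4: Liam 14, Omar 30, Tomás 12. Omar has a majority (≥29).

Omar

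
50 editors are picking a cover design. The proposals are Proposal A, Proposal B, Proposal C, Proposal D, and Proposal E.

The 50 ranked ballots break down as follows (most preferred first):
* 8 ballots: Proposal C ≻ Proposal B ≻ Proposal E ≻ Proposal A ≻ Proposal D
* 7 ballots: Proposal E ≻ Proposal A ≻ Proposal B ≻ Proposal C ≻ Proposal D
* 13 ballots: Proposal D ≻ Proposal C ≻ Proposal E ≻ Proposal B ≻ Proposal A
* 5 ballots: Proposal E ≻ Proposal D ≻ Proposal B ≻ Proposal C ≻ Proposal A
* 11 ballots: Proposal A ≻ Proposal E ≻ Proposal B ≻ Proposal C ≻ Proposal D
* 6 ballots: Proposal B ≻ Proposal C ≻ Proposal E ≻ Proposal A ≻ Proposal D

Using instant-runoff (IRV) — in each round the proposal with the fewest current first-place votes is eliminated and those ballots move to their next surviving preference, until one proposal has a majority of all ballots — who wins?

Proposal C

Round 1: Proposal A 11, Proposal B 6, Proposal C 8, Proposal D 13, Proposal E 12. Proposal B eliminated.
Round 2: Proposal A 11, Proposal C 14, Proposal D 13, Proposal E 12. Proposal A eliminated.
Round 3: Proposal C 14, Proposal D 13, Proposal E 23. Proposal D eliminated.
Round 4: Proposal C 27, Proposal E 23. Proposal C has a majority (≥26).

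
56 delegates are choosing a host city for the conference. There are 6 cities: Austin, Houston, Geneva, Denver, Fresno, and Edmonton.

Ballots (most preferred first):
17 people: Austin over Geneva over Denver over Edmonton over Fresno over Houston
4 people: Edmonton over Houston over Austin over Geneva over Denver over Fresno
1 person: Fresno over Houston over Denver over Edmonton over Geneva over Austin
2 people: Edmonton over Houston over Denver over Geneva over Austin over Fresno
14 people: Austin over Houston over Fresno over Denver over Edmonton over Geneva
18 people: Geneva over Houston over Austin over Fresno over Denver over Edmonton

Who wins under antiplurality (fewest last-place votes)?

Denver

Last-place votes: Austin 1, Houston 17, Geneva 14, Denver 0, Fresno 6, Edmonton 18.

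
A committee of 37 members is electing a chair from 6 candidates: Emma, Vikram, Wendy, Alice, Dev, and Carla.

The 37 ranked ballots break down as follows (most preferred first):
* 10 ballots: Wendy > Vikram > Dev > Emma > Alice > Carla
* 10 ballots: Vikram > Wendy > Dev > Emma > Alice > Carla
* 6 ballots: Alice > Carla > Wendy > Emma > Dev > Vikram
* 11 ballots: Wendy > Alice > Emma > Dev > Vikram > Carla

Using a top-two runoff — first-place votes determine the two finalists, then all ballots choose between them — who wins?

Round 1 first-place votes: Emma 0, Vikram 10, Wendy 21, Alice 6, Dev 0, Carla 0. Wendy and Vikram advance.
Runoff: Wendy is ranked above Vikram on 27 ballots, Vikram above Wendy on 10.

Wendy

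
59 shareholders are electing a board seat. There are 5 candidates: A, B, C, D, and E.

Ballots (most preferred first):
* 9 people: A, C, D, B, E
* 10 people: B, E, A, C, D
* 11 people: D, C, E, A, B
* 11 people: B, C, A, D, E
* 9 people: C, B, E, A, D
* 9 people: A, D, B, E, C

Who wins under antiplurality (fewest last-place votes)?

A

Last-place votes: A 0, B 11, C 9, D 19, E 20.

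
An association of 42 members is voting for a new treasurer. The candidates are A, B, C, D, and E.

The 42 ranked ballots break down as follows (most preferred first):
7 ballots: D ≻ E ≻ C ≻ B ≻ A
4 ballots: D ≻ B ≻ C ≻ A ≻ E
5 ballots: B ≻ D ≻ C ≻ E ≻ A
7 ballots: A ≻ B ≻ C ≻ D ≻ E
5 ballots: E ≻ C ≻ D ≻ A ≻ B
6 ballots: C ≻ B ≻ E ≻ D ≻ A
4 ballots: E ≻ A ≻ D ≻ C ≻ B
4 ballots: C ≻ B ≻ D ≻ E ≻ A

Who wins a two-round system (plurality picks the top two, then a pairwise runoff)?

C

Round 1 first-place votes: A 7, B 5, C 10, D 11, E 9. D and C advance.
Runoff: D is ranked above C on 20 ballots, C above D on 22.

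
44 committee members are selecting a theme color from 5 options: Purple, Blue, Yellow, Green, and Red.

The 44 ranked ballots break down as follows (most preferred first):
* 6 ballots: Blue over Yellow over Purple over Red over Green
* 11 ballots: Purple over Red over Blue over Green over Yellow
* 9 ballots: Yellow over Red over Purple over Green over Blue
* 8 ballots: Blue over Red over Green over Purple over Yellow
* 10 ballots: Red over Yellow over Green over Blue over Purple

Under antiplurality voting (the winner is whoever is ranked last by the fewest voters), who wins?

Red

Last-place votes: Purple 10, Blue 9, Yellow 19, Green 6, Red 0.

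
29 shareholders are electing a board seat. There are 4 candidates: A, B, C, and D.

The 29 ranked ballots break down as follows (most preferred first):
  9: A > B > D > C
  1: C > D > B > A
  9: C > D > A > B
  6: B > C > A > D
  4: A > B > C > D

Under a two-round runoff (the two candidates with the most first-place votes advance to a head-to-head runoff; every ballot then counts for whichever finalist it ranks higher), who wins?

C

Round 1 first-place votes: A 13, B 6, C 10, D 0. A and C advance.
Runoff: A is ranked above C on 13 ballots, C above A on 16.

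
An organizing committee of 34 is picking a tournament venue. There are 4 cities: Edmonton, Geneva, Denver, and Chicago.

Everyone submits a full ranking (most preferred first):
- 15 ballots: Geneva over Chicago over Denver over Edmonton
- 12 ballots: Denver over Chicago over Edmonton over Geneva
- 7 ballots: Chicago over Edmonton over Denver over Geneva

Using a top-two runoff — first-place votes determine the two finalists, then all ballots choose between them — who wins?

Round 1 first-place votes: Edmonton 0, Geneva 15, Denver 12, Chicago 7. Geneva and Denver advance.
Runoff: Geneva is ranked above Denver on 15 ballots, Denver above Geneva on 19.

Denver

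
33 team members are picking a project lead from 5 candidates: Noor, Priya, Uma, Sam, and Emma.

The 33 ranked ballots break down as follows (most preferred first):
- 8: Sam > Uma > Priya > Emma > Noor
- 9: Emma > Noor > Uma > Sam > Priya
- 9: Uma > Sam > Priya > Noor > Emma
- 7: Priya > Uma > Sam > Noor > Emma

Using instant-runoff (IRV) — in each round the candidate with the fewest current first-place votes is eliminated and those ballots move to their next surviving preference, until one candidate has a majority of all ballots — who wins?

Round 1: Noor 0, Priya 7, Uma 9, Sam 8, Emma 9. Noor eliminated.
Round 2: Priya 7, Uma 9, Sam 8, Emma 9. Priya eliminated.
Round 3: Uma 16, Sam 8, Emma 9. Sam eliminated.
Round 4: Uma 24, Emma 9. Uma has a majority (≥17).

Uma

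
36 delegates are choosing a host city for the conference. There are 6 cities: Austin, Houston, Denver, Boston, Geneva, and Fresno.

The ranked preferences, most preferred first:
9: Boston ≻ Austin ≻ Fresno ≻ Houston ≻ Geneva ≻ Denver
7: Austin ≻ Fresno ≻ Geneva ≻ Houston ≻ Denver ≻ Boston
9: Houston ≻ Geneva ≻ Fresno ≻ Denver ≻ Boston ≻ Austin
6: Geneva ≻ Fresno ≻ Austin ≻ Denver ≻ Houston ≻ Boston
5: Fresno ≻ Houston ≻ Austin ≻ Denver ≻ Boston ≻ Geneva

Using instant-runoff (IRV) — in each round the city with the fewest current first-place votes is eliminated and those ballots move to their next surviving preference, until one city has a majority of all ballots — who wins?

Round 1: Austin 7, Houston 9, Denver 0, Boston 9, Geneva 6, Fresno 5. Denver eliminated.
Round 2: Austin 7, Houston 9, Boston 9, Geneva 6, Fresno 5. Fresno eliminated.
Round 3: Austin 7, Houston 14, Boston 9, Geneva 6. Geneva eliminated.
Round 4: Austin 13, Houston 14, Boston 9. Boston eliminated.
Round 5: Austin 22, Houston 14. Austin has a majority (≥19).

Austin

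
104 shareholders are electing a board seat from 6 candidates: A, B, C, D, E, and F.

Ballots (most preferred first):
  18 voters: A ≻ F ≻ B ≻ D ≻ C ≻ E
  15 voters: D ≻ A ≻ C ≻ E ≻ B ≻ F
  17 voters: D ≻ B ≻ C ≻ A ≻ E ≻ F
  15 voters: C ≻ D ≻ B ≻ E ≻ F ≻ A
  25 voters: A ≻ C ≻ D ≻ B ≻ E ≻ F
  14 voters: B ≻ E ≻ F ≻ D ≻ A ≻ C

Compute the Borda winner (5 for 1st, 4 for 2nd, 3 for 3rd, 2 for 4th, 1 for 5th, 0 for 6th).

D

A: 18×5 + 15×4 + 17×2 + 15×0 + 25×5 + 14×1 = 323
B: 18×3 + 15×1 + 17×4 + 15×3 + 25×2 + 14×5 = 302
C: 18×1 + 15×3 + 17×3 + 15×5 + 25×4 + 14×0 = 289
D: 18×2 + 15×5 + 17×5 + 15×4 + 25×3 + 14×2 = 359
E: 18×0 + 15×2 + 17×1 + 15×2 + 25×1 + 14×4 = 158
F: 18×4 + 15×0 + 17×0 + 15×1 + 25×0 + 14×3 = 129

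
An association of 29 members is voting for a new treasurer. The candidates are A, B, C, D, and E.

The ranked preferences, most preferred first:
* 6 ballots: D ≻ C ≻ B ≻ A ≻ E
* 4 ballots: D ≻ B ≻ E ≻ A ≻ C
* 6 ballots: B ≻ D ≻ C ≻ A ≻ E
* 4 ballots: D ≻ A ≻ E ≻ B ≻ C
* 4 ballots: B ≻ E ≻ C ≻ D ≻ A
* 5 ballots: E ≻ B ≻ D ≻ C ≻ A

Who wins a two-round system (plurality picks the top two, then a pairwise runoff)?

B

Round 1 first-place votes: A 0, B 10, C 0, D 14, E 5. D and B advance.
Runoff: D is ranked above B on 14 ballots, B above D on 15.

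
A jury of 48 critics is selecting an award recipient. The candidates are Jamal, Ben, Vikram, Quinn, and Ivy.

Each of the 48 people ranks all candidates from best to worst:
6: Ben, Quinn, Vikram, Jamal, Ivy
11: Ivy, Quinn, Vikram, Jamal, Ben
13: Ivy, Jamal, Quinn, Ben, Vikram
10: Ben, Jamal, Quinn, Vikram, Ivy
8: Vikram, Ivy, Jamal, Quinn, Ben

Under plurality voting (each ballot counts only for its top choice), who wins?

First-place votes: Jamal 0, Ben 16, Vikram 8, Quinn 0, Ivy 24.

Ivy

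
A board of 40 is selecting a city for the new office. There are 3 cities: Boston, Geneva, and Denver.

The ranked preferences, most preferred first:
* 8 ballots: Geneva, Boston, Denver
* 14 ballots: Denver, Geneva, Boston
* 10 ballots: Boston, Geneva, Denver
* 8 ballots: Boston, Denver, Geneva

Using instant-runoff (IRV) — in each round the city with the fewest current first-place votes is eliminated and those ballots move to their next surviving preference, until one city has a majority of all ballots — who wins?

Round 1: Boston 18, Geneva 8, Denver 14. Geneva eliminated.
Round 2: Boston 26, Denver 14. Boston has a majority (≥21).

Boston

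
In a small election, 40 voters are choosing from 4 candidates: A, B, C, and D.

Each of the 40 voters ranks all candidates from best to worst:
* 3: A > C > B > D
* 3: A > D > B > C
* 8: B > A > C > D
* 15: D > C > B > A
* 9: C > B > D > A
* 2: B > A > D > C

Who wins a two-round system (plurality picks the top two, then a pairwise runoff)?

Round 1 first-place votes: A 6, B 10, C 9, D 15. D and B advance.
Runoff: D is ranked above B on 18 ballots, B above D on 22.

B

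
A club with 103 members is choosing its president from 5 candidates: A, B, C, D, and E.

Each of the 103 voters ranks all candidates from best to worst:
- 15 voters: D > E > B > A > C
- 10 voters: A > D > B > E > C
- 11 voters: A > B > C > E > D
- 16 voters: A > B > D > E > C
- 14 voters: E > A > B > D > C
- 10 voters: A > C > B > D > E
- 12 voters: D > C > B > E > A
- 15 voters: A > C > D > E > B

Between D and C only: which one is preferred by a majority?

D is ranked above C on 67 ballots; C above D on 36.

D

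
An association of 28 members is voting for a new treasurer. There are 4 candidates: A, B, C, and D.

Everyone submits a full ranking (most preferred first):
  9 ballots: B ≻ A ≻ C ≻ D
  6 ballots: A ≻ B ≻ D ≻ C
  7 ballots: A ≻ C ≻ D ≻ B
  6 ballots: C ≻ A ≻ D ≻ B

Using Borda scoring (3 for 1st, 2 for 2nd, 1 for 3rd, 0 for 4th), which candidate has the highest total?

A: 9×2 + 6×3 + 7×3 + 6×2 = 69
B: 9×3 + 6×2 + 7×0 + 6×0 = 39
C: 9×1 + 6×0 + 7×2 + 6×3 = 41
D: 9×0 + 6×1 + 7×1 + 6×1 = 19

A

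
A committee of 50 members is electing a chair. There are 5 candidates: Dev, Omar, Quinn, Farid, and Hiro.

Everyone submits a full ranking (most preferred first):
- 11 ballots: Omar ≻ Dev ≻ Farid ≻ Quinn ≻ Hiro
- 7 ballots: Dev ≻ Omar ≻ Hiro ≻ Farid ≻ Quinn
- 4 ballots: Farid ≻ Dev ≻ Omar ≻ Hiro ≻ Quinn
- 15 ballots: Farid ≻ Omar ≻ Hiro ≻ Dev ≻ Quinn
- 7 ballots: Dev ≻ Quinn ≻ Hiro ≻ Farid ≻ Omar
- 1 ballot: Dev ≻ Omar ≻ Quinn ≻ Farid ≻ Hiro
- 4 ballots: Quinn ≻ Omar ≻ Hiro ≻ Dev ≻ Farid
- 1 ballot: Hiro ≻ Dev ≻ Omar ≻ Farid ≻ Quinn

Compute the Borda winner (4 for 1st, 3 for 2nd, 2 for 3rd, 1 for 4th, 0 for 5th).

Omar

Dev: 11×3 + 7×4 + 4×3 + 15×1 + 7×4 + 1×4 + 4×1 + 1×3 = 127
Omar: 11×4 + 7×3 + 4×2 + 15×3 + 7×0 + 1×3 + 4×3 + 1×2 = 135
Quinn: 11×1 + 7×0 + 4×0 + 15×0 + 7×3 + 1×2 + 4×4 + 1×0 = 50
Farid: 11×2 + 7×1 + 4×4 + 15×4 + 7×1 + 1×1 + 4×0 + 1×1 = 114
Hiro: 11×0 + 7×2 + 4×1 + 15×2 + 7×2 + 1×0 + 4×2 + 1×4 = 74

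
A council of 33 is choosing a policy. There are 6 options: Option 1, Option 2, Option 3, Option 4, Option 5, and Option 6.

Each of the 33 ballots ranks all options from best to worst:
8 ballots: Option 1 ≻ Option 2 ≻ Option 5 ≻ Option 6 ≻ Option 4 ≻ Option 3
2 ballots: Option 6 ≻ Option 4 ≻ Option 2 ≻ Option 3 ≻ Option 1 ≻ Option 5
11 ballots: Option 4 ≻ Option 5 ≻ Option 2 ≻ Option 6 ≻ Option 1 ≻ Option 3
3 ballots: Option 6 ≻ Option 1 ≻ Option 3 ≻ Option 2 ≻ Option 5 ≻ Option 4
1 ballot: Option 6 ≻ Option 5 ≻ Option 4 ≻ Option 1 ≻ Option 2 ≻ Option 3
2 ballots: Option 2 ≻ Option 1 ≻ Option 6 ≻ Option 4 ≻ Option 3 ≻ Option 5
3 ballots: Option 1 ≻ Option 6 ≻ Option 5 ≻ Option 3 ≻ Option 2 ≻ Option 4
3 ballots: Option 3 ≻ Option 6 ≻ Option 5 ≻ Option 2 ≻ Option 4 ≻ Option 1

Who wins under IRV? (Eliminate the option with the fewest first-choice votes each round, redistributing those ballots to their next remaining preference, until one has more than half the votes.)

Round 1: Option 1 11, Option 2 2, Option 3 3, Option 4 11, Option 5 0, Option 6 6. Option 5 eliminated.
Round 2: Option 1 11, Option 2 2, Option 3 3, Option 4 11, Option 6 6. Option 2 eliminated.
Round 3: Option 1 13, Option 3 3, Option 4 11, Option 6 6. Option 3 eliminated.
Round 4: Option 1 13, Option 4 11, Option 6 9. Option 6 eliminated.
Round 5: Option 1 16, Option 4 17. Option 4 has a majority (≥17).

Option 4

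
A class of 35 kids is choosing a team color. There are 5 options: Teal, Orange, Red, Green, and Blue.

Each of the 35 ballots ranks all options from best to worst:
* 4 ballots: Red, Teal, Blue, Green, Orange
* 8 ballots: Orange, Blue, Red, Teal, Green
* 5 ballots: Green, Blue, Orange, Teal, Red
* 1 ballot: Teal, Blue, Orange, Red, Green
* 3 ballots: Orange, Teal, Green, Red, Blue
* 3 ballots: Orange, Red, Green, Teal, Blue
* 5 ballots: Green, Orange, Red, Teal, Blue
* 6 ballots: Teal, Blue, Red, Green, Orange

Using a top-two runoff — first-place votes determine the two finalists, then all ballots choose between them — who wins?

Green

Round 1 first-place votes: Teal 7, Orange 14, Red 4, Green 10, Blue 0. Orange and Green advance.
Runoff: Orange is ranked above Green on 15 ballots, Green above Orange on 20.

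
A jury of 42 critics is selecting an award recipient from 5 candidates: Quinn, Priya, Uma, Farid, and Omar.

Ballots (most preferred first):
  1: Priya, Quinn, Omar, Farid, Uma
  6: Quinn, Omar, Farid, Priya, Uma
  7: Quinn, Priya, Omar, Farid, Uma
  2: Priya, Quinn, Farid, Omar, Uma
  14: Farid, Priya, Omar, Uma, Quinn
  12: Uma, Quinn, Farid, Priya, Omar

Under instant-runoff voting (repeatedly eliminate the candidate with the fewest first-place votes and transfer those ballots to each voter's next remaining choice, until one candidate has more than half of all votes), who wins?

Quinn

Round 1: Quinn 13, Priya 3, Uma 12, Farid 14, Omar 0. Omar eliminated.
Round 2: Quinn 13, Priya 3, Uma 12, Farid 14. Priya eliminated.
Round 3: Quinn 16, Uma 12, Farid 14. Uma eliminated.
Round 4: Quinn 28, Farid 14. Quinn has a majority (≥22).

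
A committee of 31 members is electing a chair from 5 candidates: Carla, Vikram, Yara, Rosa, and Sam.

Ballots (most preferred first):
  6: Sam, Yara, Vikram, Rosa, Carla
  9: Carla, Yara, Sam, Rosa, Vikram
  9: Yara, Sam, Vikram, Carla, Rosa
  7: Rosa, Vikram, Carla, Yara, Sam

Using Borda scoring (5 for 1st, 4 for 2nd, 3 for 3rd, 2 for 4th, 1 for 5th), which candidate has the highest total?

Carla: 6×1 + 9×5 + 9×2 + 7×3 = 90
Vikram: 6×3 + 9×1 + 9×3 + 7×4 = 82
Yara: 6×4 + 9×4 + 9×5 + 7×2 = 119
Rosa: 6×2 + 9×2 + 9×1 + 7×5 = 74
Sam: 6×5 + 9×3 + 9×4 + 7×1 = 100

Yara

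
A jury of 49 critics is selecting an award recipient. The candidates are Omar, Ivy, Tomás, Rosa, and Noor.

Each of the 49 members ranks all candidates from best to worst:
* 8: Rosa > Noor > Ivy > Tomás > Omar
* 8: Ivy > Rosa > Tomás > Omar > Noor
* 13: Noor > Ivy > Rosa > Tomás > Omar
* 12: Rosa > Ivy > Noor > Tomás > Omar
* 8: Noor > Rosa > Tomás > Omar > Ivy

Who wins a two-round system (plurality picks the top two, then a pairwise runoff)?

Rosa

Round 1 first-place votes: Omar 0, Ivy 8, Tomás 0, Rosa 20, Noor 21. Noor and Rosa advance.
Runoff: Noor is ranked above Rosa on 21 ballots, Rosa above Noor on 28.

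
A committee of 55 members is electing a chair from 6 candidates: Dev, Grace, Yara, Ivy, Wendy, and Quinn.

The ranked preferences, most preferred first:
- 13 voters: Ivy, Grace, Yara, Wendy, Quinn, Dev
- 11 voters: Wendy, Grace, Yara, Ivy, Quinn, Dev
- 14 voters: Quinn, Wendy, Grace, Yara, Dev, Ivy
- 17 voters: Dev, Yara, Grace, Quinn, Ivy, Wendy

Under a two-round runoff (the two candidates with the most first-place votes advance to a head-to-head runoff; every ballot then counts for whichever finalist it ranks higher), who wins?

Quinn

Round 1 first-place votes: Dev 17, Grace 0, Yara 0, Ivy 13, Wendy 11, Quinn 14. Dev and Quinn advance.
Runoff: Dev is ranked above Quinn on 17 ballots, Quinn above Dev on 38.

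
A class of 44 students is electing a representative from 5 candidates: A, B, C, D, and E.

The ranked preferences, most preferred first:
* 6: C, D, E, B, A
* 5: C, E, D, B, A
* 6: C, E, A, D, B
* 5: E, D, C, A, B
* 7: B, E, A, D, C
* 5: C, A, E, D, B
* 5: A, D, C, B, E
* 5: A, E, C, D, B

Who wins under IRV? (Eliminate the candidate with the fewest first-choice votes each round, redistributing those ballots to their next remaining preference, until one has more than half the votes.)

C

Round 1: A 10, B 7, C 22, D 0, E 5. D eliminated.
Round 2: A 10, B 7, C 22, E 5. E eliminated.
Round 3: A 10, B 7, C 27. C has a majority (≥23).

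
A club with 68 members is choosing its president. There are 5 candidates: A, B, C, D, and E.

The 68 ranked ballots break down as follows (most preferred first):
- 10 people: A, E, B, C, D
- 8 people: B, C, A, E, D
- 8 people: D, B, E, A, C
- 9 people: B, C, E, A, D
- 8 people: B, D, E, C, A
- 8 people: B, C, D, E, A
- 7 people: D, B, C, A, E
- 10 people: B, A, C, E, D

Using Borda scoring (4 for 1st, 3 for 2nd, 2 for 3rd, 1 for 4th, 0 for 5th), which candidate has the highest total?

B

A: 10×4 + 8×2 + 8×1 + 9×1 + 8×0 + 8×0 + 7×1 + 10×3 = 110
B: 10×2 + 8×4 + 8×3 + 9×4 + 8×4 + 8×4 + 7×3 + 10×4 = 237
C: 10×1 + 8×3 + 8×0 + 9×3 + 8×1 + 8×3 + 7×2 + 10×2 = 127
D: 10×0 + 8×0 + 8×4 + 9×0 + 8×3 + 8×2 + 7×4 + 10×0 = 100
E: 10×3 + 8×1 + 8×2 + 9×2 + 8×2 + 8×1 + 7×0 + 10×1 = 106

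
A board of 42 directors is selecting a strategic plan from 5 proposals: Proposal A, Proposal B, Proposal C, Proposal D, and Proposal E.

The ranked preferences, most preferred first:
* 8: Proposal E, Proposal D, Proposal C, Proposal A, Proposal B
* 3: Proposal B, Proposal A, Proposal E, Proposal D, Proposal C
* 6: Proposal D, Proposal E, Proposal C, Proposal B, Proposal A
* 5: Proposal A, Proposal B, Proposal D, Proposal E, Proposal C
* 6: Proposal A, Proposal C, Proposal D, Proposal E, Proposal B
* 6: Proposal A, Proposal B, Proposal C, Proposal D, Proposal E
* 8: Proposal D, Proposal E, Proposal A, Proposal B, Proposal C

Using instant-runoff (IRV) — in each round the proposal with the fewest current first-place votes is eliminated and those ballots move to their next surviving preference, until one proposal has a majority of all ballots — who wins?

Proposal D

Round 1: Proposal A 17, Proposal B 3, Proposal C 0, Proposal D 14, Proposal E 8. Proposal C eliminated.
Round 2: Proposal A 17, Proposal B 3, Proposal D 14, Proposal E 8. Proposal B eliminated.
Round 3: Proposal A 20, Proposal D 14, Proposal E 8. Proposal E eliminated.
Round 4: Proposal A 20, Proposal D 22. Proposal D has a majority (≥22).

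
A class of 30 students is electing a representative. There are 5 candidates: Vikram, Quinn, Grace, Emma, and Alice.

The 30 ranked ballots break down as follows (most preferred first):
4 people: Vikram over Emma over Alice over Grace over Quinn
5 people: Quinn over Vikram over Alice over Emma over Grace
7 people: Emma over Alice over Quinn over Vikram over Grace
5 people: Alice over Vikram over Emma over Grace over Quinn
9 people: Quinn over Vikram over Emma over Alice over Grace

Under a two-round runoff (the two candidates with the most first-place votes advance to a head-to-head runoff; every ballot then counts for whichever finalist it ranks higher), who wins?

Round 1 first-place votes: Vikram 4, Quinn 14, Grace 0, Emma 7, Alice 5. Quinn and Emma advance.
Runoff: Quinn is ranked above Emma on 14 ballots, Emma above Quinn on 16.

Emma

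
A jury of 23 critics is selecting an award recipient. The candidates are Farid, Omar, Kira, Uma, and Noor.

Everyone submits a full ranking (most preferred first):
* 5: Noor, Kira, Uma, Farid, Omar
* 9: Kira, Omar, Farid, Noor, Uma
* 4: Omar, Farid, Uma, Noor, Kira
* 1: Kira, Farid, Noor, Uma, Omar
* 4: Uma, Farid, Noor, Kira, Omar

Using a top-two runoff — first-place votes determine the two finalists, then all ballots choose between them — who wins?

Round 1 first-place votes: Farid 0, Omar 4, Kira 10, Uma 4, Noor 5. Kira and Noor advance.
Runoff: Kira is ranked above Noor on 10 ballots, Noor above Kira on 13.

Noor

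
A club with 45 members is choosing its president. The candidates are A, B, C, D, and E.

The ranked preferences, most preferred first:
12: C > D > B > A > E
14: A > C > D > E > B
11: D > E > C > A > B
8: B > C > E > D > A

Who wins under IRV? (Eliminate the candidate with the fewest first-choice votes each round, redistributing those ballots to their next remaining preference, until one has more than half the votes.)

C

Round 1: A 14, B 8, C 12, D 11, E 0. E eliminated.
Round 2: A 14, B 8, C 12, D 11. B eliminated.
Round 3: A 14, C 20, D 11. D eliminated.
Round 4: A 14, C 31. C has a majority (≥23).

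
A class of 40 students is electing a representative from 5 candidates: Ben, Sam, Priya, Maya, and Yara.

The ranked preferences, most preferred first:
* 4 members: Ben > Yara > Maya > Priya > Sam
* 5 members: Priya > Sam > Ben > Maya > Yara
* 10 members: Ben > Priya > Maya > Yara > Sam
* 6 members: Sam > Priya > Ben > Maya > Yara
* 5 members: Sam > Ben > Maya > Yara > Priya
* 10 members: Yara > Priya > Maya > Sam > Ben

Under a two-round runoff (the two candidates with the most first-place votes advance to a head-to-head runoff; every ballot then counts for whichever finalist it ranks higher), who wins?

Sam

Round 1 first-place votes: Ben 14, Sam 11, Priya 5, Maya 0, Yara 10. Ben and Sam advance.
Runoff: Ben is ranked above Sam on 14 ballots, Sam above Ben on 26.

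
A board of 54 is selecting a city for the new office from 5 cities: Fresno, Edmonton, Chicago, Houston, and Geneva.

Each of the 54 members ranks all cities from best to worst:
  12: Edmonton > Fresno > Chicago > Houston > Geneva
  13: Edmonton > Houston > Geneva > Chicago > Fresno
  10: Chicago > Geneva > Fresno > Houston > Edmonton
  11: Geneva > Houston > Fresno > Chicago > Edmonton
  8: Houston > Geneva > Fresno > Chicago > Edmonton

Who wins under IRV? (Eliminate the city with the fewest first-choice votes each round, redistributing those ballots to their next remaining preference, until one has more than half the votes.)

Round 1: Fresno 0, Edmonton 25, Chicago 10, Houston 8, Geneva 11. Fresno eliminated.
Round 2: Edmonton 25, Chicago 10, Houston 8, Geneva 11. Houston eliminated.
Round 3: Edmonton 25, Chicago 10, Geneva 19. Chicago eliminated.
Round 4: Edmonton 25, Geneva 29. Geneva has a majority (≥28).

Geneva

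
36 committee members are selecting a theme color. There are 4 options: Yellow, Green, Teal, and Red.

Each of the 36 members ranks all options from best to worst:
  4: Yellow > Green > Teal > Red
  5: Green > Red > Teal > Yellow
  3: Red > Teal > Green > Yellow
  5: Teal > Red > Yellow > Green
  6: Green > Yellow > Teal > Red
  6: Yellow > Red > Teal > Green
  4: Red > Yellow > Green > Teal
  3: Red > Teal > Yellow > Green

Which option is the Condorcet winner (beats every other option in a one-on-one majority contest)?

Red vs Yellow: 20–16
Red vs Green: 21–15
Red vs Teal: 21–15
Red beats every other option.

Red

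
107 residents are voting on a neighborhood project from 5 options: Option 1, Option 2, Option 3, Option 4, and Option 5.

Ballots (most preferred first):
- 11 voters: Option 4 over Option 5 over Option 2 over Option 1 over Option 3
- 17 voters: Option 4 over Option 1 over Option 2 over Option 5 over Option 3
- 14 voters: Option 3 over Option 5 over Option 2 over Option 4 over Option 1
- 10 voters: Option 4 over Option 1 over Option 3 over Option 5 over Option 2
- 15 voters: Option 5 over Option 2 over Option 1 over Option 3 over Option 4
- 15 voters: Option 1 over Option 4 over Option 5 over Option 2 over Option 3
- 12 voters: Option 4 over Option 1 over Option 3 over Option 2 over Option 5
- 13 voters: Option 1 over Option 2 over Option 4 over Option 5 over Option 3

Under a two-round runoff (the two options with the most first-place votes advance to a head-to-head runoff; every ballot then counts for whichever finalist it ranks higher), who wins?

Round 1 first-place votes: Option 1 28, Option 2 0, Option 3 14, Option 4 50, Option 5 15. Option 4 and Option 1 advance.
Runoff: Option 4 is ranked above Option 1 on 64 ballots, Option 1 above Option 4 on 43.

Option 4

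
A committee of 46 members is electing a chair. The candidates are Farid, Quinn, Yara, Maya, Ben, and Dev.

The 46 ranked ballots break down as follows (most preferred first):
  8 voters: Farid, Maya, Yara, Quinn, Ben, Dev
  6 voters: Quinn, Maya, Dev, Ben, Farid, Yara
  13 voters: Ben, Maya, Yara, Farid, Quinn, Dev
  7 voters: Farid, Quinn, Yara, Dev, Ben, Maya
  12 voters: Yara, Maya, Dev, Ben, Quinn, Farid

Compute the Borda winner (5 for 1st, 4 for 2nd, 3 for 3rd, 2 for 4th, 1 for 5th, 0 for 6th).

Maya

Farid: 8×5 + 6×1 + 13×2 + 7×5 + 12×0 = 107
Quinn: 8×2 + 6×5 + 13×1 + 7×4 + 12×1 = 99
Yara: 8×3 + 6×0 + 13×3 + 7×3 + 12×5 = 144
Maya: 8×4 + 6×4 + 13×4 + 7×0 + 12×4 = 156
Ben: 8×1 + 6×2 + 13×5 + 7×1 + 12×2 = 116
Dev: 8×0 + 6×3 + 13×0 + 7×2 + 12×3 = 68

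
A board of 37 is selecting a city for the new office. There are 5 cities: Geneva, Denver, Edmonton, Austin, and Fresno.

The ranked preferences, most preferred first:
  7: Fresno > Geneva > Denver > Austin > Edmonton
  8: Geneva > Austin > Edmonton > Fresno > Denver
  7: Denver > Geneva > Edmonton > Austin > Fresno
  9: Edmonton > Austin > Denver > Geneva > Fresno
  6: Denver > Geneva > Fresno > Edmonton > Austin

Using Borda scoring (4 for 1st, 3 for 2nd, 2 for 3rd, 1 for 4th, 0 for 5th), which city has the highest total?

Geneva

Geneva: 7×3 + 8×4 + 7×3 + 9×1 + 6×3 = 101
Denver: 7×2 + 8×0 + 7×4 + 9×2 + 6×4 = 84
Edmonton: 7×0 + 8×2 + 7×2 + 9×4 + 6×1 = 72
Austin: 7×1 + 8×3 + 7×1 + 9×3 + 6×0 = 65
Fresno: 7×4 + 8×1 + 7×0 + 9×0 + 6×2 = 48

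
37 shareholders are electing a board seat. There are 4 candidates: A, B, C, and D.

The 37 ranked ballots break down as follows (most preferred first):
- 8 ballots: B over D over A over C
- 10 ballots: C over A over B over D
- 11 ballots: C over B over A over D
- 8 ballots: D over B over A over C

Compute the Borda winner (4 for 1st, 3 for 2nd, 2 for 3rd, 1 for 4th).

A: 8×2 + 10×3 + 11×2 + 8×2 = 84
B: 8×4 + 10×2 + 11×3 + 8×3 = 109
C: 8×1 + 10×4 + 11×4 + 8×1 = 100
D: 8×3 + 10×1 + 11×1 + 8×4 = 77

B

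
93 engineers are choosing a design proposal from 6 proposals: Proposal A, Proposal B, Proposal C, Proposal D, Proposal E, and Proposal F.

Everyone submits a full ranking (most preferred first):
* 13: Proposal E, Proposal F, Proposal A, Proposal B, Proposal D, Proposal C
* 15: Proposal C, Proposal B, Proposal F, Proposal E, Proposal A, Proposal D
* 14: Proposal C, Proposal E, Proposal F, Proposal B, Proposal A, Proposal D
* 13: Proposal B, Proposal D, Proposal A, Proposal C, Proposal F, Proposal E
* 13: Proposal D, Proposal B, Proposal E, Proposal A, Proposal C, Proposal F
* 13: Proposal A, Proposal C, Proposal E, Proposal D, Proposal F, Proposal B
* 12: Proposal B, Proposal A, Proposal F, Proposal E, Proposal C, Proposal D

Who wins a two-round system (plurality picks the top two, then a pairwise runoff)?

Round 1 first-place votes: Proposal A 13, Proposal B 25, Proposal C 29, Proposal D 13, Proposal E 13, Proposal F 0. Proposal C and Proposal B advance.
Runoff: Proposal C is ranked above Proposal B on 42 ballots, Proposal B above Proposal C on 51.

Proposal B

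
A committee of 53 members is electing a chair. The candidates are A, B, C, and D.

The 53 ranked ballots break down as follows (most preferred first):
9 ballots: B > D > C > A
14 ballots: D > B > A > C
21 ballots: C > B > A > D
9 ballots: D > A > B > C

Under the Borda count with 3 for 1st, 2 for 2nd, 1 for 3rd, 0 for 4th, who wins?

B

A: 9×0 + 14×1 + 21×1 + 9×2 = 53
B: 9×3 + 14×2 + 21×2 + 9×1 = 106
C: 9×1 + 14×0 + 21×3 + 9×0 = 72
D: 9×2 + 14×3 + 21×0 + 9×3 = 87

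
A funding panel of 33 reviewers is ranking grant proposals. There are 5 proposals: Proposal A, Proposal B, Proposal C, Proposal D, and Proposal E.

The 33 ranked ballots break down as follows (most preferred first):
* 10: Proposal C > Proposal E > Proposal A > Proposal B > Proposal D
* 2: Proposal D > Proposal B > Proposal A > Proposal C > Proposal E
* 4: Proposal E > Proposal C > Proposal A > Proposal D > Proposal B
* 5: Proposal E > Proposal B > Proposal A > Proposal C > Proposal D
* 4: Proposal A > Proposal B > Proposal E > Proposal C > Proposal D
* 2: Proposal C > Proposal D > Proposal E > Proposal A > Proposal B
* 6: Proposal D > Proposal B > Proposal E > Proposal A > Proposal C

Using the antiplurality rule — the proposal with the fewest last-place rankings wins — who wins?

Proposal A

Last-place votes: Proposal A 0, Proposal B 6, Proposal C 6, Proposal D 19, Proposal E 2.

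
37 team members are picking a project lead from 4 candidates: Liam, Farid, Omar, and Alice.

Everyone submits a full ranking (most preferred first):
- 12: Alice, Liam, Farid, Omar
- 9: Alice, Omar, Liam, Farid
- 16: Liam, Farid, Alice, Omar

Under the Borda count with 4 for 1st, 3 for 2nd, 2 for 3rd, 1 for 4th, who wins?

Liam

Liam: 12×3 + 9×2 + 16×4 = 118
Farid: 12×2 + 9×1 + 16×3 = 81
Omar: 12×1 + 9×3 + 16×1 = 55
Alice: 12×4 + 9×4 + 16×2 = 116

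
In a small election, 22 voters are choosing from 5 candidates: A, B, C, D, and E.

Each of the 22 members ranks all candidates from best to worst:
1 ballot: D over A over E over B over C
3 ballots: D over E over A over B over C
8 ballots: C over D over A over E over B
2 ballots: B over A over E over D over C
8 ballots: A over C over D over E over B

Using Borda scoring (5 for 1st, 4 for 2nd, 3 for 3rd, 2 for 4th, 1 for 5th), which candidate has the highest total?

A

A: 1×4 + 3×3 + 8×3 + 2×4 + 8×5 = 85
B: 1×2 + 3×2 + 8×1 + 2×5 + 8×1 = 34
C: 1×1 + 3×1 + 8×5 + 2×1 + 8×4 = 78
D: 1×5 + 3×5 + 8×4 + 2×2 + 8×3 = 80
E: 1×3 + 3×4 + 8×2 + 2×3 + 8×2 = 53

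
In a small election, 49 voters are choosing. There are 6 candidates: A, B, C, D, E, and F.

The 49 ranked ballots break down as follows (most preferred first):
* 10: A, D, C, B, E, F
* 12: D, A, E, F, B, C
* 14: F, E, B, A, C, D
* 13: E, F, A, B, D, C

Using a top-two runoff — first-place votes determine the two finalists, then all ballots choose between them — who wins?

Round 1 first-place votes: A 10, B 0, C 0, D 12, E 13, F 14. F and E advance.
Runoff: F is ranked above E on 14 ballots, E above F on 35.

E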